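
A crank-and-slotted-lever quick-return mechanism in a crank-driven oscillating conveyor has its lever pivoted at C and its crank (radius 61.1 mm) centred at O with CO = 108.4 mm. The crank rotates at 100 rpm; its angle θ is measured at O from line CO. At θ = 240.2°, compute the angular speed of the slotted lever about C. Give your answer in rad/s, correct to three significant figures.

ω = 10.47 rad/s (from 100 rpm).
Crank pin A relative to C: A = (d + r cosθ, r sinθ); lever angle φ = atan2(r sinθ, d + r cosθ).
Differentiating tanφ: φ̇ = rω(d cosθ + r)/(d² + r² + 2dr cosθ).
d² + r² + 2dr cosθ = |CA|² = 0.00890061 m²;  d cosθ + r = +0.007228 m.
|ω_lever| = |0.0611·10.47·+0.007228| / 0.00890061 = 0.5196 rad/s.

0.520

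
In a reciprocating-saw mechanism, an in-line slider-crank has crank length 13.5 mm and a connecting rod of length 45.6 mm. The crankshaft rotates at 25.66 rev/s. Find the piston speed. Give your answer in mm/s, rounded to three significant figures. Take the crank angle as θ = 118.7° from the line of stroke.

1630

ω = 2π·25.7 = 161.2 rad/s
For an in-line slider-crank, x = r cosθ + √(L² − r² sin²θ), so v = −rω sinθ·[1 + r cosθ/√(L² − r² sin²θ)].
With r = 0.0135 m, L = 0.0456 m, θ = 118.7°: √(L² − r² sin²θ) = 0.044036 m.
v = −0.0135·161.2·0.87715·[1 + 0.0135·-0.48022/0.044036] = -1.6281 m/s.
|v| = 1.6281 m/s = 1628.1 mm/s.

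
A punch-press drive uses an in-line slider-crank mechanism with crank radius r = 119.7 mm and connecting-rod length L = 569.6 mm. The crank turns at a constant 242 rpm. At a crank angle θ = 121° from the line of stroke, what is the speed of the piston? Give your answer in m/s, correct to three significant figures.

2.31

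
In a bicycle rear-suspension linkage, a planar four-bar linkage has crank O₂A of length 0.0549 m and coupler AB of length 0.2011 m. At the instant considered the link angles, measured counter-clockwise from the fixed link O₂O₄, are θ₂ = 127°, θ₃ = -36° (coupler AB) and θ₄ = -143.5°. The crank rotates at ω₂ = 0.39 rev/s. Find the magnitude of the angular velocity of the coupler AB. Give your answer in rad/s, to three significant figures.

0.701

ω₂ = 2.45 rad/s (from 0.39 rev/s).
Differentiating the loop-closure r₂e^{iθ₂}+r₃e^{iθ₃}=r₁+r₄e^{iθ₄} gives r₂ω₂e^{iθ₂}+r₃ω₃e^{iθ₃}=r₄ω₄e^{iθ₄}.
Eliminating the other unknown: ω₃ = r₂ω₂ sin(θ₄−θ₂) / [r₃ sin(θ₃−θ₄)].
Numerator sine = +0.99996; denominator sine = +0.95372.
Result = 0.0549·2.45·(+0.99996) / (0.2011·(+0.95372)) = +0.7014 rad/s; magnitude 0.7014 rad/s.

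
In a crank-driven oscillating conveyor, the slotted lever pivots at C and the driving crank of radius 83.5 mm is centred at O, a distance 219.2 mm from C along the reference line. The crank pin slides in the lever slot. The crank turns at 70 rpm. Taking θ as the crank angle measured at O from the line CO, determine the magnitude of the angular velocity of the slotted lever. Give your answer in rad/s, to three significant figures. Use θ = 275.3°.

1.09

ω = 7.33 rad/s (from 70 rpm).
Crank pin A relative to C: A = (d + r cosθ, r sinθ); lever angle φ = atan2(r sinθ, d + r cosθ).
Differentiating tanφ: φ̇ = rω(d cosθ + r)/(d² + r² + 2dr cosθ).
d² + r² + 2dr cosθ = |CA|² = 0.0584022 m²;  d cosθ + r = +0.10375 m.
|ω_lever| = |0.0835·7.33·+0.10375| / 0.0584022 = 1.0873 rad/s.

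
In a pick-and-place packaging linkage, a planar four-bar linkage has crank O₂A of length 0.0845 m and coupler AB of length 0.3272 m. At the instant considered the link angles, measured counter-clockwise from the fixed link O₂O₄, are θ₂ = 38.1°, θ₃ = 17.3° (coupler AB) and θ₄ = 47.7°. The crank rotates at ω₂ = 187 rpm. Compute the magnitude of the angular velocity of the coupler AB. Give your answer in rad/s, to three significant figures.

ω₂ = 19.58 rad/s (from 187 rpm).
Differentiating the loop-closure r₂e^{iθ₂}+r₃e^{iθ₃}=r₁+r₄e^{iθ₄} gives r₂ω₂e^{iθ₂}+r₃ω₃e^{iθ₃}=r₄ω₄e^{iθ₄}.
Eliminating the other unknown: ω₃ = r₂ω₂ sin(θ₄−θ₂) / [r₃ sin(θ₃−θ₄)].
Numerator sine = +0.16677; denominator sine = -0.50603.
Result = 0.0845·19.58·(+0.16677) / (0.3272·(-0.50603)) = -1.6667 rad/s; magnitude 1.6667 rad/s.

1.67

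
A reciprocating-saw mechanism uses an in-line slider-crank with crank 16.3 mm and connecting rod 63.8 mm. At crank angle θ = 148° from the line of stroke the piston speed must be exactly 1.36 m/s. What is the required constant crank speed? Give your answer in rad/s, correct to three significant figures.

For an in-line slider-crank, |v_piston| = rω|sinθ|·[1 + r cosθ/√(L² − r² sin²θ)].
With r = 0.0163 m, L = 0.0638 m, θ = 148°: the bracketed kinematic factor |dx/dθ| = 0.0067488 m.
ω = v/|dx/dθ| = 1.36/0.0067488 = 201.52 rad/s.

202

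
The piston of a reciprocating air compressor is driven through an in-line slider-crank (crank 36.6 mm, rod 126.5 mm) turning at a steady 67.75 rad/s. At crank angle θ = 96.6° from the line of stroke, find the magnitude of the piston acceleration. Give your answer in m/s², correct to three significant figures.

68.7

ω = 67.75 rad/s
x(θ) = r cosθ + √(L² − r² sin²θ); with ω constant, a = ω²·d²x/dθ².
d²x/dθ² = −r cosθ − r²(cos2θ)/√u − r⁴ sin²2θ/(4u^{3/2}),  u = L² − r² sin²θ = 0.0146804 m².
Substituting r = 0.0366 m, L = 0.1265 m, θ = 96.6°: d²x/dθ² = +0.014957 m.
a = ω²·d²x/dθ² = (67.75)²·(+0.014957) = +68.655 m/s²;  |a| = 68.655 m/s².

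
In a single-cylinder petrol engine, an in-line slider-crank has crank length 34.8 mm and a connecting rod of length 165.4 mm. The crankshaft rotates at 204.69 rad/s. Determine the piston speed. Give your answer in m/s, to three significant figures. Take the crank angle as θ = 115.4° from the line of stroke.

ω = 204.7 rad/s
For an in-line slider-crank, x = r cosθ + √(L² − r² sin²θ), so v = −rω sinθ·[1 + r cosθ/√(L² − r² sin²θ)].
With r = 0.0348 m, L = 0.1654 m, θ = 115.4°: √(L² − r² sin²θ) = 0.16239 m.
v = −0.0348·204.7·0.90334·[1 + 0.0348·-0.42894/0.16239] = -5.8432 m/s.
|v| = 5.8432 m/s.

5.84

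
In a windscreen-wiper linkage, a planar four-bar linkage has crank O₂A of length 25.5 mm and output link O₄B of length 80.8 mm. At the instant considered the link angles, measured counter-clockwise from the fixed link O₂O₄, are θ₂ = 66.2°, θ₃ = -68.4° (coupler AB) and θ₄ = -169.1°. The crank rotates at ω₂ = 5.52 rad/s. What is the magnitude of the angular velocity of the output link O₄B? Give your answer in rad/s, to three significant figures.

ω₂ = 5.52 rad/s
Differentiating the loop-closure r₂e^{iθ₂}+r₃e^{iθ₃}=r₁+r₄e^{iθ₄} gives r₂ω₂e^{iθ₂}+r₃ω₃e^{iθ₃}=r₄ω₄e^{iθ₄}.
Eliminating the other unknown: ω₄ = r₂ω₂ sin(θ₂−θ₃) / [r₄ sin(θ₄−θ₃)].
Numerator sine = +0.71203; denominator sine = -0.98261.
Result = 0.0255·5.52·(+0.71203) / (0.0808·(-0.98261)) = -1.2624 rad/s; magnitude 1.2624 rad/s.

1.26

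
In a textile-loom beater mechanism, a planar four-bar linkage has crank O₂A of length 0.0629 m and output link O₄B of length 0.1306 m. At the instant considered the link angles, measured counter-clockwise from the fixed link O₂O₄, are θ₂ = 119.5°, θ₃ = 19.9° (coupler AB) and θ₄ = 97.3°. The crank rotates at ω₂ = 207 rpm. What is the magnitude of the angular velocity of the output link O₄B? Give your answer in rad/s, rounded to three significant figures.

ω₂ = 21.68 rad/s (from 207 rpm).
Differentiating the loop-closure r₂e^{iθ₂}+r₃e^{iθ₃}=r₁+r₄e^{iθ₄} gives r₂ω₂e^{iθ₂}+r₃ω₃e^{iθ₃}=r₄ω₄e^{iθ₄}.
Eliminating the other unknown: ω₄ = r₂ω₂ sin(θ₂−θ₃) / [r₄ sin(θ₄−θ₃)].
Numerator sine = +0.98600; denominator sine = +0.97592.
Result = 0.0629·21.68·(+0.98600) / (0.1306·(+0.97592)) = +10.548 rad/s; magnitude 10.548 rad/s.

10.5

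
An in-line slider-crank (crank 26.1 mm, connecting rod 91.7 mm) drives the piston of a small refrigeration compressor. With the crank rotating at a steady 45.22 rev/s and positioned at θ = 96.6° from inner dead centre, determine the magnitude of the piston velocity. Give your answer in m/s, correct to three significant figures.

ω = 2π·45.2 = 284.1 rad/s
For an in-line slider-crank, x = r cosθ + √(L² − r² sin²θ), so v = −rω sinθ·[1 + r cosθ/√(L² − r² sin²θ)].
With r = 0.0261 m, L = 0.0917 m, θ = 96.6°: √(L² − r² sin²θ) = 0.087958 m.
v = −0.0261·284.1·0.99337·[1 + 0.0261·-0.11494/0.087958] = -7.1153 m/s.
|v| = 7.1153 m/s.

7.12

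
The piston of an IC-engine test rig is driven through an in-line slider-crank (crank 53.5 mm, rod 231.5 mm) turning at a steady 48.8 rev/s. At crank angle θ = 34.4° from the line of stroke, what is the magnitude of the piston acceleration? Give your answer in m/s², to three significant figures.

4590

ω = 2π·48.8 = 306.6 rad/s
x(θ) = r cosθ + √(L² − r² sin²θ); with ω constant, a = ω²·d²x/dθ².
d²x/dθ² = −r cosθ − r²(cos2θ)/√u − r⁴ sin²2θ/(4u^{3/2}),  u = L² − r² sin²θ = 0.0526787 m².
Substituting r = 0.0535 m, L = 0.2315 m, θ = 34.4°: d²x/dθ² = -0.048801 m.
a = ω²·d²x/dθ² = (306.6)²·(-0.048801) = -4588 m/s²;  |a| = 4588 m/s².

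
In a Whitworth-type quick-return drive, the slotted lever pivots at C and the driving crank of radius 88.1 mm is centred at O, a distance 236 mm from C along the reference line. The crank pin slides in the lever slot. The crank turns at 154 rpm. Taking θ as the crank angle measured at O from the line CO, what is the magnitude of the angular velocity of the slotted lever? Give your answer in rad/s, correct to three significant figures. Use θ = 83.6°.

2.39

ω = 16.13 rad/s (from 154 rpm).
Crank pin A relative to C: A = (d + r cosθ, r sinθ); lever angle φ = atan2(r sinθ, d + r cosθ).
Differentiating tanφ: φ̇ = rω(d cosθ + r)/(d² + r² + 2dr cosθ).
d² + r² + 2dr cosθ = |CA|² = 0.0680928 m²;  d cosθ + r = +0.11441 m.
|ω_lever| = |0.0881·16.13·+0.11441| / 0.0680928 = 2.3871 rad/s.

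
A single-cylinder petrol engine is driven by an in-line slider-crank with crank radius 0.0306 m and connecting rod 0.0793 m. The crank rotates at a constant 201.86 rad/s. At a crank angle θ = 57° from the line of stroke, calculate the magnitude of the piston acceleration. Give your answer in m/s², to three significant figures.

490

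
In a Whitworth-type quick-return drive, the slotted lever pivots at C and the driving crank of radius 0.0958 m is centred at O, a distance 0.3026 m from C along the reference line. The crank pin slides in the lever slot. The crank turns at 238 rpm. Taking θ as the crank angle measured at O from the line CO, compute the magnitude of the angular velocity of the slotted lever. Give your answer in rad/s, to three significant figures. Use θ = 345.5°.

ω = 24.92 rad/s (from 238 rpm).
Crank pin A relative to C: A = (d + r cosθ, r sinθ); lever angle φ = atan2(r sinθ, d + r cosθ).
Differentiating tanφ: φ̇ = rω(d cosθ + r)/(d² + r² + 2dr cosθ).
d² + r² + 2dr cosθ = |CA|² = 0.156876 m²;  d cosθ + r = +0.38876 m.
|ω_lever| = |0.0958·24.92·+0.38876| / 0.156876 = 5.917 rad/s.

5.92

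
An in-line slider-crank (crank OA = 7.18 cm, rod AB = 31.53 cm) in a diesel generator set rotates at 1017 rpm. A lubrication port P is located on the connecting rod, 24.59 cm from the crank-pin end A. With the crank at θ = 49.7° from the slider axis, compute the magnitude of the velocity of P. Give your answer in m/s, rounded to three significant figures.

6.60

ω = 106.5 rad/s.  Crank-pin speed |V_A| = rω = 7.6467 m/s, perpendicular to OA.
Rod angle: sinφ = −(r/L) sinθ ⇒ φ = -10.002°; ω_rod = −rω cosθ/√(L²−r²sin²θ) = -15.928 rad/s.
V_P = V_A + ω_rod × AP, with AP = 0.2459 m along the rod.
Components: V_Px = −rω sinθ − a·ω_rod·sinφ = -6.5121 m/s;  V_Py = rω cosθ + a·ω_rod·cosφ = +1.0886 m/s.
|V_P| = √(V_Px² + V_Py²) = 6.6025 m/s.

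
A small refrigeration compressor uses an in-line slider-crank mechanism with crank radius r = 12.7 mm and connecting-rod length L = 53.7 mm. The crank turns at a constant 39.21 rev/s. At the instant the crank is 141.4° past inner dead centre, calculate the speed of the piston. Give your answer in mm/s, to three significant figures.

ω = 2π·39.2 = 246.4 rad/s
For an in-line slider-crank, x = r cosθ + √(L² − r² sin²θ), so v = −rω sinθ·[1 + r cosθ/√(L² − r² sin²θ)].
With r = 0.0127 m, L = 0.0537 m, θ = 141.4°: √(L² − r² sin²θ) = 0.053112 m.
v = −0.0127·246.4·0.62388·[1 + 0.0127·-0.78152/0.053112] = -1.5872 m/s.
|v| = 1.5872 m/s = 1587.2 mm/s.

1590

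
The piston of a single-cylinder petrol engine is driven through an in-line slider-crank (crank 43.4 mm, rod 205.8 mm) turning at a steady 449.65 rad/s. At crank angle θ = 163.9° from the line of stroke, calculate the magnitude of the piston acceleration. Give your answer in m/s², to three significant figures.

ω = 449.6 rad/s
x(θ) = r cosθ + √(L² − r² sin²θ); with ω constant, a = ω²·d²x/dθ².
d²x/dθ² = −r cosθ − r²(cos2θ)/√u − r⁴ sin²2θ/(4u^{3/2}),  u = L² − r² sin²θ = 0.0422088 m².
Substituting r = 0.0434 m, L = 0.2058 m, θ = 163.9°: d²x/dθ² = +0.033911 m.
a = ω²·d²x/dθ² = (449.6)²·(+0.033911) = +6856.3 m/s²;  |a| = 6856.3 m/s².

6860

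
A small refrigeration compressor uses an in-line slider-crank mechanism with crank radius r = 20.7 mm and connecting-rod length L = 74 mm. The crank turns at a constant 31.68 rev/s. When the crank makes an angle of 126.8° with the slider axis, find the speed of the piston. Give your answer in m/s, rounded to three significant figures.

2.73

ω = 2π·31.7 = 199.1 rad/s
For an in-line slider-crank, x = r cosθ + √(L² − r² sin²θ), so v = −rω sinθ·[1 + r cosθ/√(L² − r² sin²θ)].
With r = 0.0207 m, L = 0.074 m, θ = 126.8°: √(L² − r² sin²θ) = 0.07212 m.
v = −0.0207·199.1·0.80073·[1 + 0.0207·-0.59902/0.07212] = -2.732 m/s.
|v| = 2.732 m/s.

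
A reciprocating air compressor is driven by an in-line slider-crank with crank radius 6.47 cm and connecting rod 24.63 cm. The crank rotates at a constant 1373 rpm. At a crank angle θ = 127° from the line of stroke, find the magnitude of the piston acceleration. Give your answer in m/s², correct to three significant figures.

ω = 2π·1373/60 = 143.8 rad/s
x(θ) = r cosθ + √(L² − r² sin²θ); with ω constant, a = ω²·d²x/dθ².
d²x/dθ² = −r cosθ − r²(cos2θ)/√u − r⁴ sin²2θ/(4u^{3/2}),  u = L² − r² sin²θ = 0.0579937 m².
Substituting r = 0.0647 m, L = 0.2463 m, θ = 127°: d²x/dθ² = +0.043439 m.
a = ω²·d²x/dθ² = (143.8)²·(+0.043439) = +898 m/s²;  |a| = 898 m/s².

898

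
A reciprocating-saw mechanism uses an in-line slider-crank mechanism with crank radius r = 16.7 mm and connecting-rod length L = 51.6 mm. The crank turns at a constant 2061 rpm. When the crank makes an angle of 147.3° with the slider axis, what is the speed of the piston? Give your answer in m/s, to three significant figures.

1.41

ω = 2π·2061/60 = 215.8 rad/s
For an in-line slider-crank, x = r cosθ + √(L² − r² sin²θ), so v = −rω sinθ·[1 + r cosθ/√(L² − r² sin²θ)].
With r = 0.0167 m, L = 0.0516 m, θ = 147.3°: √(L² − r² sin²θ) = 0.050805 m.
v = −0.0167·215.8·0.54024·[1 + 0.0167·-0.84151/0.050805] = -1.4086 m/s.
|v| = 1.4086 m/s.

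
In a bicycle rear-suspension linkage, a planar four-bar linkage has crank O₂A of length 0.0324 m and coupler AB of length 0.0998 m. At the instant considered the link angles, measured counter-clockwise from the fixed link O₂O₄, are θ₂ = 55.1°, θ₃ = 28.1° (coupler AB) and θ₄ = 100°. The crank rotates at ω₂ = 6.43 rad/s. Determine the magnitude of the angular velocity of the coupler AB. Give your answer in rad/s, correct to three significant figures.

1.55

ω₂ = 6.43 rad/s
Differentiating the loop-closure r₂e^{iθ₂}+r₃e^{iθ₃}=r₁+r₄e^{iθ₄} gives r₂ω₂e^{iθ₂}+r₃ω₃e^{iθ₃}=r₄ω₄e^{iθ₄}.
Eliminating the other unknown: ω₃ = r₂ω₂ sin(θ₄−θ₂) / [r₃ sin(θ₃−θ₄)].
Numerator sine = +0.70587; denominator sine = -0.95052.
Result = 0.0324·6.43·(+0.70587) / (0.0998·(-0.95052)) = -1.5502 rad/s; magnitude 1.5502 rad/s.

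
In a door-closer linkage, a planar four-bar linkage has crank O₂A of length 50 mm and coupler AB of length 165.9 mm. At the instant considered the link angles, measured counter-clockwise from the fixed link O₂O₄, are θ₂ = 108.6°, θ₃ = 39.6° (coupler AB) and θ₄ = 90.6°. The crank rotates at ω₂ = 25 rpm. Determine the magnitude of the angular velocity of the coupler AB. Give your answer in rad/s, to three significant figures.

ω₂ = 2.618 rad/s (from 25 rpm).
Differentiating the loop-closure r₂e^{iθ₂}+r₃e^{iθ₃}=r₁+r₄e^{iθ₄} gives r₂ω₂e^{iθ₂}+r₃ω₃e^{iθ₃}=r₄ω₄e^{iθ₄}.
Eliminating the other unknown: ω₃ = r₂ω₂ sin(θ₄−θ₂) / [r₃ sin(θ₃−θ₄)].
Numerator sine = -0.30902; denominator sine = -0.77715.
Result = 0.05·2.618·(-0.30902) / (0.1659·(-0.77715)) = +0.31374 rad/s; magnitude 0.31374 rad/s.

0.314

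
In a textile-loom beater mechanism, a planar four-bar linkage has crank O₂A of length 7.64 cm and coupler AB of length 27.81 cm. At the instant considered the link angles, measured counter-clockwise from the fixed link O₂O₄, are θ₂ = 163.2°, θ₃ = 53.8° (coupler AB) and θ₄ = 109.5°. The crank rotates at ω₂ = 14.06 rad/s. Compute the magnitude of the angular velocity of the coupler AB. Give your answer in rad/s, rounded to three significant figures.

ω₂ = 14.06 rad/s
Differentiating the loop-closure r₂e^{iθ₂}+r₃e^{iθ₃}=r₁+r₄e^{iθ₄} gives r₂ω₂e^{iθ₂}+r₃ω₃e^{iθ₃}=r₄ω₄e^{iθ₄}.
Eliminating the other unknown: ω₃ = r₂ω₂ sin(θ₄−θ₂) / [r₃ sin(θ₃−θ₄)].
Numerator sine = -0.80593; denominator sine = -0.82610.
Result = 0.0764·14.06·(-0.80593) / (0.2781·(-0.82610)) = +3.7683 rad/s; magnitude 3.7683 rad/s.

3.77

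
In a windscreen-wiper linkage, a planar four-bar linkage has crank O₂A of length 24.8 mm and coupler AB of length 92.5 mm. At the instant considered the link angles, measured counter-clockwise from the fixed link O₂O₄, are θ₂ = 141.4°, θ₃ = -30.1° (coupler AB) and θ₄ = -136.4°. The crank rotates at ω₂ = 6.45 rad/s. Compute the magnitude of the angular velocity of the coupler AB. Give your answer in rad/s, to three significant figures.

ω₂ = 6.45 rad/s
Differentiating the loop-closure r₂e^{iθ₂}+r₃e^{iθ₃}=r₁+r₄e^{iθ₄} gives r₂ω₂e^{iθ₂}+r₃ω₃e^{iθ₃}=r₄ω₄e^{iθ₄}.
Eliminating the other unknown: ω₃ = r₂ω₂ sin(θ₄−θ₂) / [r₃ sin(θ₃−θ₄)].
Numerator sine = +0.99075; denominator sine = +0.95981.
Result = 0.0248·6.45·(+0.99075) / (0.0925·(+0.95981)) = +1.785 rad/s; magnitude 1.785 rad/s.

1.79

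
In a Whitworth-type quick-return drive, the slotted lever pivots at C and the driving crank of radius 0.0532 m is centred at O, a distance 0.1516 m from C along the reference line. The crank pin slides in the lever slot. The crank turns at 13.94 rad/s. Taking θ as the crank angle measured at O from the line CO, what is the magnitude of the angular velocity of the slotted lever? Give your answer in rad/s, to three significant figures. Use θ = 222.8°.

3.08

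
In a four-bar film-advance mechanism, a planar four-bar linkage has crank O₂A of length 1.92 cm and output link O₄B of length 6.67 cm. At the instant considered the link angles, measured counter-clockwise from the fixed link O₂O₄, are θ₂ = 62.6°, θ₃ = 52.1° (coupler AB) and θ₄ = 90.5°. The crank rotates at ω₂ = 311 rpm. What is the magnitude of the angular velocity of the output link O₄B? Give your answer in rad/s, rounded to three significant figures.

2.75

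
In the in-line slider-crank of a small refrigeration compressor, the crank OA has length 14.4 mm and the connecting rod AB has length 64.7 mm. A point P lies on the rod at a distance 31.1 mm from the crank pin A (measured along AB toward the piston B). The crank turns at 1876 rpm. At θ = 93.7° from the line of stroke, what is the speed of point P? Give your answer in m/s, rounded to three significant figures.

ω = 196.5 rad/s.  Crank-pin speed |V_A| = rω = 2.8289 m/s, perpendicular to OA.
Rod angle: sinφ = −(r/L) sinθ ⇒ φ = -12.833°; ω_rod = −rω cosθ/√(L²−r²sin²θ) = +2.8939 rad/s.
V_P = V_A + ω_rod × AP, with AP = 0.0311 m along the rod.
Components: V_Px = −rω sinθ − a·ω_rod·sinφ = -2.8031 m/s;  V_Py = rω cosθ + a·ω_rod·cosφ = -0.094806 m/s.
|V_P| = √(V_Px² + V_Py²) = 2.8047 m/s.

2.80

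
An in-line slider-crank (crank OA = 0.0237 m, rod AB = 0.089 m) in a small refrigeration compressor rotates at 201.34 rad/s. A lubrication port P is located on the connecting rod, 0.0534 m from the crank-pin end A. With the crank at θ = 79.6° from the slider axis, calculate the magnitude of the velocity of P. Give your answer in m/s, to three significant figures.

ω = 201.3 rad/s.  Crank-pin speed |V_A| = rω = 4.7718 m/s, perpendicular to OA.
Rod angle: sinφ = −(r/L) sinθ ⇒ φ = -15.184°; ω_rod = −rω cosθ/√(L²−r²sin²θ) = -10.029 rad/s.
V_P = V_A + ω_rod × AP, with AP = 0.0534 m along the rod.
Components: V_Px = −rω sinθ − a·ω_rod·sinφ = -4.8336 m/s;  V_Py = rω cosθ + a·ω_rod·cosφ = +0.34456 m/s.
|V_P| = √(V_Px² + V_Py²) = 4.8459 m/s.

4.85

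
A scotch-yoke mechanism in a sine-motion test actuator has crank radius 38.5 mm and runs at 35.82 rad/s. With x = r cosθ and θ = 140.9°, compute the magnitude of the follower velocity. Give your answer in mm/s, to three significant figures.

ω = 35.82 rad/s
x = r cosθ ⇒ ẋ = −rω sinθ.
|v| = rω|sinθ| = 0.0385·35.82·|sin 140.9°| = 0.86975 m/s = 869.75 mm/s.

870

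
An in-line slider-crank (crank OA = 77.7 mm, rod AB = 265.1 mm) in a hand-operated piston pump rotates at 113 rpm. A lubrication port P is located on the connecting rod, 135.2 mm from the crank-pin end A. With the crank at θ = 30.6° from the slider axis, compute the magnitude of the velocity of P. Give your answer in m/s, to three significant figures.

ω = 11.83 rad/s.  Crank-pin speed |V_A| = rω = 0.91945 m/s, perpendicular to OA.
Rod angle: sinφ = −(r/L) sinθ ⇒ φ = -8.580°; ω_rod = −rω cosθ/√(L²−r²sin²θ) = -3.0191 rad/s.
V_P = V_A + ω_rod × AP, with AP = 0.1352 m along the rod.
Components: V_Px = −rω sinθ − a·ω_rod·sinφ = -0.52894 m/s;  V_Py = rω cosθ + a·ω_rod·cosφ = +0.38779 m/s.
|V_P| = √(V_Px² + V_Py²) = 0.65587 m/s.

0.656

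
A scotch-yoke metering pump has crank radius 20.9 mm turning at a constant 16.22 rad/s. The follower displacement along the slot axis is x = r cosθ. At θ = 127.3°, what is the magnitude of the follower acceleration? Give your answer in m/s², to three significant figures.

3.33

ω = 16.22 rad/s
x = r cosθ ⇒ ẍ = −rω² cosθ (ω constant).
|a| = rω²|cosθ| = 0.0209·(16.22)²·|cos 127.3°| = 3.3321 m/s².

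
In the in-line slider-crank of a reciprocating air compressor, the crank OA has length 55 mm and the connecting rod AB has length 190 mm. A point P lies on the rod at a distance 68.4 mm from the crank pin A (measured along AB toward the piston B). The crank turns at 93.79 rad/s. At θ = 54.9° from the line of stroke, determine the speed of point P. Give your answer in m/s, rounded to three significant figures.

ω = 93.79 rad/s.  Crank-pin speed |V_A| = rω = 5.1585 m/s, perpendicular to OA.
Rod angle: sinφ = −(r/L) sinθ ⇒ φ = -13.700°; ω_rod = −rω cosθ/√(L²−r²sin²θ) = -16.068 rad/s.
V_P = V_A + ω_rod × AP, with AP = 0.0684 m along the rod.
Components: V_Px = −rω sinθ − a·ω_rod·sinφ = -4.4807 m/s;  V_Py = rω cosθ + a·ω_rod·cosφ = +1.8983 m/s.
|V_P| = √(V_Px² + V_Py²) = 4.8662 m/s.

4.87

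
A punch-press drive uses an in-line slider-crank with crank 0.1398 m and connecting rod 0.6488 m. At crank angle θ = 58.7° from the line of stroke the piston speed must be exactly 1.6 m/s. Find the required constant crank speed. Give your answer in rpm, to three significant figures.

115

For an in-line slider-crank, |v_piston| = rω|sinθ|·[1 + r cosθ/√(L² − r² sin²θ)].
With r = 0.1398 m, L = 0.6488 m, θ = 58.7°: the bracketed kinematic factor |dx/dθ| = 0.13306 m.
ω = v/|dx/dθ| = 1.6/0.13306 = 12.025 rad/s.
N = 60ω/(2π) = 114.83 rpm.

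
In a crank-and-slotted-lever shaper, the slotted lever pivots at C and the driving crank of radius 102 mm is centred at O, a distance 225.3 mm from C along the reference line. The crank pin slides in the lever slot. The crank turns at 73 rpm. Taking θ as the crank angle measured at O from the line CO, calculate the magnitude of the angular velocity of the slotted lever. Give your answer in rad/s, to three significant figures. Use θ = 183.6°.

6.26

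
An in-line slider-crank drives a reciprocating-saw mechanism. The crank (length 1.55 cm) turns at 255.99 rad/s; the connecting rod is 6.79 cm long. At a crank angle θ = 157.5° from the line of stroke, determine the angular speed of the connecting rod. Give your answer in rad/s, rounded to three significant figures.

ω = 256 rad/s
The rod makes angle φ with the slider axis where L sinφ = r sinθ; differentiating, L cosφ·φ̇ = r ω cosθ.
L cosφ = √(L² − r² sin²θ) = 0.06764 m.
|ω_rod| = r ω |cosθ| / √(L² − r² sin²θ) = 0.0155·256·0.92388/0.06764 = 54.196 rad/s.

54.2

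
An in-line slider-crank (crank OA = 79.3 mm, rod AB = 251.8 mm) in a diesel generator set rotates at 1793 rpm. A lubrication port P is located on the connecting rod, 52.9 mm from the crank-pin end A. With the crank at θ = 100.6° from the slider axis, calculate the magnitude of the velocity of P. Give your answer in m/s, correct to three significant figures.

ω = 187.8 rad/s.  Crank-pin speed |V_A| = rω = 14.89 m/s, perpendicular to OA.
Rod angle: sinφ = −(r/L) sinθ ⇒ φ = -18.033°; ω_rod = −rω cosθ/√(L²−r²sin²θ) = +11.439 rad/s.
V_P = V_A + ω_rod × AP, with AP = 0.0529 m along the rod.
Components: V_Px = −rω sinθ − a·ω_rod·sinφ = -14.448 m/s;  V_Py = rω cosθ + a·ω_rod·cosφ = -2.1635 m/s.
|V_P| = √(V_Px² + V_Py²) = 14.609 m/s.

14.6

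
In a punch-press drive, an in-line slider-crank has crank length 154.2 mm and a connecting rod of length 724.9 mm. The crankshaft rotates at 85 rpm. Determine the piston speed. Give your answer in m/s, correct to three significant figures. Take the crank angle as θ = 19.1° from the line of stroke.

ω = 2π·85/60 = 8.901 rad/s
For an in-line slider-crank, x = r cosθ + √(L² − r² sin²θ), so v = −rω sinθ·[1 + r cosθ/√(L² − r² sin²θ)].
With r = 0.1542 m, L = 0.7249 m, θ = 19.1°: √(L² − r² sin²θ) = 0.72314 m.
v = −0.1542·8.901·0.32722·[1 + 0.1542·0.94495/0.72314] = -0.53962 m/s.
|v| = 0.53962 m/s.

0.540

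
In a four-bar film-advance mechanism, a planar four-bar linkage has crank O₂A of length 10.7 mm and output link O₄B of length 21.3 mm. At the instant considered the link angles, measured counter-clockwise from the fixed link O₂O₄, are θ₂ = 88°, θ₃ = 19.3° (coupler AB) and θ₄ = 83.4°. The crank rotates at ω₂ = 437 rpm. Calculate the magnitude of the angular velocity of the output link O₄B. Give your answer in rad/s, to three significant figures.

ω₂ = 45.76 rad/s (from 437 rpm).
Differentiating the loop-closure r₂e^{iθ₂}+r₃e^{iθ₃}=r₁+r₄e^{iθ₄} gives r₂ω₂e^{iθ₂}+r₃ω₃e^{iθ₃}=r₄ω₄e^{iθ₄}.
Eliminating the other unknown: ω₄ = r₂ω₂ sin(θ₂−θ₃) / [r₄ sin(θ₄−θ₃)].
Numerator sine = +0.93169; denominator sine = +0.89956.
Result = 0.0107·45.76·(+0.93169) / (0.0213·(+0.89956)) = +23.81 rad/s; magnitude 23.81 rad/s.

23.8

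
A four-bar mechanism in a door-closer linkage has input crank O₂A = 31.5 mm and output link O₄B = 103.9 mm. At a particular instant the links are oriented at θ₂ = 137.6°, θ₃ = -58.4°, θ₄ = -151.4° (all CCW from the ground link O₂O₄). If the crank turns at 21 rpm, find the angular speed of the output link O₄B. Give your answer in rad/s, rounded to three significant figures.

ω₂ = 2.199 rad/s (from 21 rpm).
Differentiating the loop-closure r₂e^{iθ₂}+r₃e^{iθ₃}=r₁+r₄e^{iθ₄} gives r₂ω₂e^{iθ₂}+r₃ω₃e^{iθ₃}=r₄ω₄e^{iθ₄}.
Eliminating the other unknown: ω₄ = r₂ω₂ sin(θ₂−θ₃) / [r₄ sin(θ₄−θ₃)].
Numerator sine = -0.27564; denominator sine = -0.99863.
Result = 0.0315·2.199·(-0.27564) / (0.1039·(-0.99863)) = +0.18402 rad/s; magnitude 0.18402 rad/s.

0.184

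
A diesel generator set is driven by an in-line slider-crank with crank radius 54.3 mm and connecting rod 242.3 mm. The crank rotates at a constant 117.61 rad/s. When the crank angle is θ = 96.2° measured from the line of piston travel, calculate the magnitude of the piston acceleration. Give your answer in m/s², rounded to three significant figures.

250

ω = 117.6 rad/s
x(θ) = r cosθ + √(L² − r² sin²θ); with ω constant, a = ω²·d²x/dθ².
d²x/dθ² = −r cosθ − r²(cos2θ)/√u − r⁴ sin²2θ/(4u^{3/2}),  u = L² − r² sin²θ = 0.0557952 m².
Substituting r = 0.0543 m, L = 0.2423 m, θ = 96.2°: d²x/dθ² = +0.018048 m.
a = ω²·d²x/dθ² = (117.6)²·(+0.018048) = +249.64 m/s²;  |a| = 249.64 m/s².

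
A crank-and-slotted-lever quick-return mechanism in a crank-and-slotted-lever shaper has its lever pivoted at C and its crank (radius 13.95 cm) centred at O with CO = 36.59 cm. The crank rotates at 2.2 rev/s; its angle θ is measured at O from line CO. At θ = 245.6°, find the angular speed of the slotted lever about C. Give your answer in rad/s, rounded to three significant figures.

ω = 13.82 rad/s (from 2.2 rev/s).
Crank pin A relative to C: A = (d + r cosθ, r sinθ); lever angle φ = atan2(r sinθ, d + r cosθ).
Differentiating tanφ: φ̇ = rω(d cosθ + r)/(d² + r² + 2dr cosθ).
d² + r² + 2dr cosθ = |CA|² = 0.111171 m²;  d cosθ + r = -0.011655 m.
|ω_lever| = |0.1395·13.82·-0.011655| / 0.111171 = 0.20216 rad/s.

0.202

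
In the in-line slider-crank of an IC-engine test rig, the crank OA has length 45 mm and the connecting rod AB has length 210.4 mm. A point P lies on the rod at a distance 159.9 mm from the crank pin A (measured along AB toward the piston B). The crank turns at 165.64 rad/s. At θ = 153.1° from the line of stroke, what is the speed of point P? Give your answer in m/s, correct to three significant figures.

3.29

ω = 165.6 rad/s.  Crank-pin speed |V_A| = rω = 7.4538 m/s, perpendicular to OA.
Rod angle: sinφ = −(r/L) sinθ ⇒ φ = -5.553°; ω_rod = −rω cosθ/√(L²−r²sin²θ) = +31.743 rad/s.
V_P = V_A + ω_rod × AP, with AP = 0.1599 m along the rod.
Components: V_Px = −rω sinθ − a·ω_rod·sinφ = -2.8812 m/s;  V_Py = rω cosθ + a·ω_rod·cosφ = -1.5955 m/s.
|V_P| = √(V_Px² + V_Py²) = 3.2935 m/s.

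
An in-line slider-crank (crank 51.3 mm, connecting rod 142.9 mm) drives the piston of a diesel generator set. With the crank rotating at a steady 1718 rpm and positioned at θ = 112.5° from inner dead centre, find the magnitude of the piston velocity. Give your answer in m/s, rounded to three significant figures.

ω = 2π·1718/60 = 179.9 rad/s
For an in-line slider-crank, x = r cosθ + √(L² − r² sin²θ), so v = −rω sinθ·[1 + r cosθ/√(L² − r² sin²θ)].
With r = 0.0513 m, L = 0.1429 m, θ = 112.5°: √(L² − r² sin²θ) = 0.13481 m.
v = −0.0513·179.9·0.92388·[1 + 0.0513·-0.38268/0.13481] = -7.2851 m/s.
|v| = 7.2851 m/s.

7.29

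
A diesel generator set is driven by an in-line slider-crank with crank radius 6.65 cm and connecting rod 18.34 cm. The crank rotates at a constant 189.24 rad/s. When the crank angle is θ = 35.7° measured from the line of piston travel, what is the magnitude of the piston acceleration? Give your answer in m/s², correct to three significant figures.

ω = 189.2 rad/s
x(θ) = r cosθ + √(L² − r² sin²θ); with ω constant, a = ω²·d²x/dθ².
d²x/dθ² = −r cosθ − r²(cos2θ)/√u − r⁴ sin²2θ/(4u^{3/2}),  u = L² − r² sin²θ = 0.0321297 m².
Substituting r = 0.0665 m, L = 0.1834 m, θ = 35.7°: d²x/dθ² = -0.062635 m.
a = ω²·d²x/dθ² = (189.2)²·(-0.062635) = -2243.1 m/s²;  |a| = 2243.1 m/s².

2240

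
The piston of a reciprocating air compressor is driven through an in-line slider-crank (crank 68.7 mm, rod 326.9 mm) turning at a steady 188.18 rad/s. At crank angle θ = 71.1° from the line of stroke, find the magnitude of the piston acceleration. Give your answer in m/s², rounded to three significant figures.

378

ω = 188.2 rad/s
x(θ) = r cosθ + √(L² − r² sin²θ); with ω constant, a = ω²·d²x/dθ².
d²x/dθ² = −r cosθ − r²(cos2θ)/√u − r⁴ sin²2θ/(4u^{3/2}),  u = L² − r² sin²θ = 0.102639 m².
Substituting r = 0.0687 m, L = 0.3269 m, θ = 71.1°: d²x/dθ² = -0.010676 m.
a = ω²·d²x/dθ² = (188.2)²·(-0.010676) = -378.07 m/s²;  |a| = 378.07 m/s².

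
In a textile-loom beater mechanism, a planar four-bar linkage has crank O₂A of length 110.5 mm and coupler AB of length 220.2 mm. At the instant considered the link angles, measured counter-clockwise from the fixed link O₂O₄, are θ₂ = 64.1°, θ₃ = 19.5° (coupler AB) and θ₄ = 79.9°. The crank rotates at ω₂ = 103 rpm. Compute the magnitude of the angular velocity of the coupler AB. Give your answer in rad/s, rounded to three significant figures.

1.69

ω₂ = 10.79 rad/s (from 103 rpm).
Differentiating the loop-closure r₂e^{iθ₂}+r₃e^{iθ₃}=r₁+r₄e^{iθ₄} gives r₂ω₂e^{iθ₂}+r₃ω₃e^{iθ₃}=r₄ω₄e^{iθ₄}.
Eliminating the other unknown: ω₃ = r₂ω₂ sin(θ₄−θ₂) / [r₃ sin(θ₃−θ₄)].
Numerator sine = +0.27228; denominator sine = -0.86949.
Result = 0.1105·10.79·(+0.27228) / (0.2202·(-0.86949)) = -1.695 rad/s; magnitude 1.695 rad/s.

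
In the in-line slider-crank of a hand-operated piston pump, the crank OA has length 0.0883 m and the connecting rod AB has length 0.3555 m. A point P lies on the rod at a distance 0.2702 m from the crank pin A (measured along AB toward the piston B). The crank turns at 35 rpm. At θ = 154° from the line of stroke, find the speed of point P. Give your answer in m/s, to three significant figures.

0.137

ω = 3.665 rad/s.  Crank-pin speed |V_A| = rω = 0.32364 m/s, perpendicular to OA.
Rod angle: sinφ = −(r/L) sinθ ⇒ φ = -6.251°; ω_rod = −rω cosθ/√(L²−r²sin²θ) = +0.82313 rad/s.
V_P = V_A + ω_rod × AP, with AP = 0.2702 m along the rod.
Components: V_Px = −rω sinθ − a·ω_rod·sinφ = -0.11766 m/s;  V_Py = rω cosθ + a·ω_rod·cosφ = -0.069795 m/s.
|V_P| = √(V_Px² + V_Py²) = 0.1368 m/s.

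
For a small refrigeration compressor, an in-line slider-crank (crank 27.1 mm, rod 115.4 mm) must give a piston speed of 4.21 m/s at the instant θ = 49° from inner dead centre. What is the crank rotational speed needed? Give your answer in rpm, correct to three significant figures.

For an in-line slider-crank, |v_piston| = rω|sinθ|·[1 + r cosθ/√(L² − r² sin²θ)].
With r = 0.0271 m, L = 0.1154 m, θ = 49°: the bracketed kinematic factor |dx/dθ| = 0.023654 m.
ω = v/|dx/dθ| = 4.21/0.023654 = 177.98 rad/s.
N = 60ω/(2π) = 1699.6 rpm.

1700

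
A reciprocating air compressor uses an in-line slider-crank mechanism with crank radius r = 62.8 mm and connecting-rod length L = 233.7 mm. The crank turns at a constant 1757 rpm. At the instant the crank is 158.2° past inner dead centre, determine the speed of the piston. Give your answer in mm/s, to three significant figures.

3220

ω = 2π·1757/60 = 184 rad/s
For an in-line slider-crank, x = r cosθ + √(L² − r² sin²θ), so v = −rω sinθ·[1 + r cosθ/√(L² − r² sin²θ)].
With r = 0.0628 m, L = 0.2337 m, θ = 158.2°: √(L² − r² sin²θ) = 0.23253 m.
v = −0.0628·184·0.37137·[1 + 0.0628·-0.92849/0.23253] = -3.2151 m/s.
|v| = 3.2151 m/s = 3215.1 mm/s.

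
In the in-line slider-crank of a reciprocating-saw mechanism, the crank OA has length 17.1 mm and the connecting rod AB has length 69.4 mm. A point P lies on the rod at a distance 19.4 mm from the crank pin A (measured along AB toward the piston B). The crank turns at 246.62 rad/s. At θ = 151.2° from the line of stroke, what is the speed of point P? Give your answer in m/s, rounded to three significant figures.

ω = 246.6 rad/s.  Crank-pin speed |V_A| = rω = 4.2172 m/s, perpendicular to OA.
Rod angle: sinφ = −(r/L) sinθ ⇒ φ = -6.817°; ω_rod = −rω cosθ/√(L²−r²sin²θ) = +53.629 rad/s.
V_P = V_A + ω_rod × AP, with AP = 0.0194 m along the rod.
Components: V_Px = −rω sinθ − a·ω_rod·sinφ = -1.9082 m/s;  V_Py = rω cosθ + a·ω_rod·cosφ = -2.6625 m/s.
|V_P| = √(V_Px² + V_Py²) = 3.2757 m/s.

3.28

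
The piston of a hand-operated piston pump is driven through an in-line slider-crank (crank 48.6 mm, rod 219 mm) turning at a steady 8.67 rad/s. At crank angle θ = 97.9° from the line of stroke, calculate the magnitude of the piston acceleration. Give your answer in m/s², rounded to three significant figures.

1.30

ω = 8.67 rad/s
x(θ) = r cosθ + √(L² − r² sin²θ); with ω constant, a = ω²·d²x/dθ².
d²x/dθ² = −r cosθ − r²(cos2θ)/√u − r⁴ sin²2θ/(4u^{3/2}),  u = L² − r² sin²θ = 0.0456437 m².
Substituting r = 0.0486 m, L = 0.219 m, θ = 97.9°: d²x/dθ² = +0.017307 m.
a = ω²·d²x/dθ² = (8.67)²·(+0.017307) = +1.301 m/s²;  |a| = 1.301 m/s².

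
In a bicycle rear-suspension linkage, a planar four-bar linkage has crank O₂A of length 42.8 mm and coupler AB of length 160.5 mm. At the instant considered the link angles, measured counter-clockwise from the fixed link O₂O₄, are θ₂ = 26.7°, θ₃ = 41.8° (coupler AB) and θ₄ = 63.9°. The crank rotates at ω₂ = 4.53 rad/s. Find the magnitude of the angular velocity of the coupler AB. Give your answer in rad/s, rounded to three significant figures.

ω₂ = 4.53 rad/s
Differentiating the loop-closure r₂e^{iθ₂}+r₃e^{iθ₃}=r₁+r₄e^{iθ₄} gives r₂ω₂e^{iθ₂}+r₃ω₃e^{iθ₃}=r₄ω₄e^{iθ₄}.
Eliminating the other unknown: ω₃ = r₂ω₂ sin(θ₄−θ₂) / [r₃ sin(θ₃−θ₄)].
Numerator sine = +0.60460; denominator sine = -0.37622.
Result = 0.0428·4.53·(+0.60460) / (0.1605·(-0.37622)) = -1.9413 rad/s; magnitude 1.9413 rad/s.

1.94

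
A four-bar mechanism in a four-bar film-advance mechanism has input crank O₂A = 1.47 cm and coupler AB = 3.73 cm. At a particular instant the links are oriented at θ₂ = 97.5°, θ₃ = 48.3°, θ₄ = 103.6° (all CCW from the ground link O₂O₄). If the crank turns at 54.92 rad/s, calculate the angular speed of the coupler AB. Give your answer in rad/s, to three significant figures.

2.80

ω₂ = 54.92 rad/s
Differentiating the loop-closure r₂e^{iθ₂}+r₃e^{iθ₃}=r₁+r₄e^{iθ₄} gives r₂ω₂e^{iθ₂}+r₃ω₃e^{iθ₃}=r₄ω₄e^{iθ₄}.
Eliminating the other unknown: ω₃ = r₂ω₂ sin(θ₄−θ₂) / [r₃ sin(θ₃−θ₄)].
Numerator sine = +0.10626; denominator sine = -0.82214.
Result = 0.0147·54.92·(+0.10626) / (0.0373·(-0.82214)) = -2.7975 rad/s; magnitude 2.7975 rad/s.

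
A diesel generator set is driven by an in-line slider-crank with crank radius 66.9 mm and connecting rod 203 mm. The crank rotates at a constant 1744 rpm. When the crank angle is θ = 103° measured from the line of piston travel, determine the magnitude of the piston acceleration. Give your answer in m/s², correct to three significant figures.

ω = 2π·1744/60 = 182.6 rad/s
x(θ) = r cosθ + √(L² − r² sin²θ); with ω constant, a = ω²·d²x/dθ².
d²x/dθ² = −r cosθ − r²(cos2θ)/√u − r⁴ sin²2θ/(4u^{3/2}),  u = L² − r² sin²θ = 0.0369599 m².
Substituting r = 0.0669 m, L = 0.203 m, θ = 103°: d²x/dθ² = +0.035838 m.
a = ω²·d²x/dθ² = (182.6)²·(+0.035838) = +1195.3 m/s²;  |a| = 1195.3 m/s².

1200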